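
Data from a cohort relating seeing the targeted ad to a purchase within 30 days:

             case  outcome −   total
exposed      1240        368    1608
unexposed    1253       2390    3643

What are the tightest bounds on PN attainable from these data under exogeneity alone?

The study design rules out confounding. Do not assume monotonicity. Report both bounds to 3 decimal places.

p₁ = P(outcome | exposed) = 1240/1608 = 0.77114
p₀ = P(outcome | unexposed) = 1253/3643 = 0.34395
Under exogeneity alone the bounds on PN are max{0,(p₁−p₀)/p₁} ≤ PN ≤ min{1,(1−p₀)/p₁}.
  lower = (p₁ − p₀)/p₁ = 0.4272 / 0.77114 ≈ 0.5540
  upper = min{1, (1 − p₀)/p₁} = 0.65605 / 0.77114 ≈ 0.8508

0.554 ≤ PN ≤ 0.851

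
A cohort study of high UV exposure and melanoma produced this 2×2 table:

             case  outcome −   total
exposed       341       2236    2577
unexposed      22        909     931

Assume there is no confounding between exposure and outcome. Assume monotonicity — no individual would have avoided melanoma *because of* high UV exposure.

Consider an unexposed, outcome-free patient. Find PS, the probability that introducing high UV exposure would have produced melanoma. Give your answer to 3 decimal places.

PS ≈ 0.111

p₁ = P(outcome | exposed) = 341/2577 = 0.13232
p₀ = P(outcome | unexposed) = 22/931 = 0.023631
Under exogeneity and monotonicity, PS = (p₁ − p₀) / (1 − p₀).
PS = (0.13232 − 0.023631) / (1 − 0.023631) = 0.10869 / 0.97637 ≈ 0.1113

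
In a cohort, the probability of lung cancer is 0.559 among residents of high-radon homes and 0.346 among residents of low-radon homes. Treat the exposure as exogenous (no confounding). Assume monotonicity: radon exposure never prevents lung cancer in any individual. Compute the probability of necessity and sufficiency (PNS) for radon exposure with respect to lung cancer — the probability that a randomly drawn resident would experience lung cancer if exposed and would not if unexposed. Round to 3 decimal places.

PNS ≈ 0.213

Let p₁ = 0.559, p₀ = 0.346.
Under exogeneity and monotonicity, PNS = p₁ − p₀.
PNS = 0.559 − 0.346 = 0.213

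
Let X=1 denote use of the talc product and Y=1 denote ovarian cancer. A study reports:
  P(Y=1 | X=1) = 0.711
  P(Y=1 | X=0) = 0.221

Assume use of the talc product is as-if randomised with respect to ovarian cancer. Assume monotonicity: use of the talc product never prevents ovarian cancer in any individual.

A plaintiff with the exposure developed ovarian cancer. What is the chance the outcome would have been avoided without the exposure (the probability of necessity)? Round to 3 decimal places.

Let p₁ = 0.711, p₀ = 0.221.
Under exogeneity and monotonicity, PN = (p₁ − p₀) / p₁.
PN = (0.711 − 0.221) / 0.711 = 0.49 / 0.711 ≈ 0.6892

PN ≈ 0.689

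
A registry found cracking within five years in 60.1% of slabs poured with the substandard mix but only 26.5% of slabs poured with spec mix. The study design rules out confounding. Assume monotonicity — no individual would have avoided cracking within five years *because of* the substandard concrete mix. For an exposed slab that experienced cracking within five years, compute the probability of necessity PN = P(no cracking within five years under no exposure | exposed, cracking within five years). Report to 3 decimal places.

p₁ = 0.601, p₀ = 0.265.
Under exogeneity and monotonicity, PN = (p₁ − p₀) / p₁.
PN = (0.601 − 0.265) / 0.601 = 0.336 / 0.601 ≈ 0.5591

PN ≈ 0.559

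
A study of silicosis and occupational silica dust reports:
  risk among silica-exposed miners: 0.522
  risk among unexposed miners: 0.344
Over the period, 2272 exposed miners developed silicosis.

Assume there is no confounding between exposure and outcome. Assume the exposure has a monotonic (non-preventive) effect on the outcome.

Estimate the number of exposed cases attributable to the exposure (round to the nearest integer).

Let p₁ = 0.522, p₀ = 0.344.
PN = (p₁ − p₀)/p₁ = (0.522 − 0.344) / 0.522 ≈ 0.34100.
Attributable cases ≈ PN × (exposed cases) = 0.34100 × 2272 ≈ 774.74.

about 775 cases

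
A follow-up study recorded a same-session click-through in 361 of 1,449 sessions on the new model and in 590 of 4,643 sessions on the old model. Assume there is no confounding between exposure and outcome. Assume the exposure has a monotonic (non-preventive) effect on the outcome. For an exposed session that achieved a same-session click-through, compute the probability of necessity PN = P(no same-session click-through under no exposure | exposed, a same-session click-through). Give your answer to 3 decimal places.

PN ≈ 0.490

p₁ = P(outcome | exposed) = 361/1449 = 0.24914
p₀ = P(outcome | unexposed) = 590/4643 = 0.12707
Under exogeneity and monotonicity, PN = (p₁ − p₀) / p₁.
PN = (0.24914 − 0.12707) / 0.24914 = 0.12206 / 0.24914 ≈ 0.4899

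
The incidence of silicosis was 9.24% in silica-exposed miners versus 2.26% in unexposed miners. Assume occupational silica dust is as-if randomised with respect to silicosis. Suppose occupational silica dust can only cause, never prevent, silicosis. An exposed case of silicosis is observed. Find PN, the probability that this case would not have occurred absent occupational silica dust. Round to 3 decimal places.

p₁ = 0.0924, p₀ = 0.0226.
Under exogeneity and monotonicity, PN = (p₁ − p₀) / p₁.
PN = (0.0924 − 0.0226) / 0.0924 = 0.0698 / 0.0924 ≈ 0.7554

PN ≈ 0.755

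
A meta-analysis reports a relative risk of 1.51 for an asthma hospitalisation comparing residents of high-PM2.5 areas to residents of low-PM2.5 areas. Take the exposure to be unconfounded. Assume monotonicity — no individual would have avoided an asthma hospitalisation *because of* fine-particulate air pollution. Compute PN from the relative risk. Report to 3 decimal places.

Under exogeneity and monotonicity, PN = (RR − 1) / RR = 1 − 1/RR.
PN = (1.51 − 1) / 1.51 = 0.51 / 1.51 ≈ 0.3377

PN ≈ 0.338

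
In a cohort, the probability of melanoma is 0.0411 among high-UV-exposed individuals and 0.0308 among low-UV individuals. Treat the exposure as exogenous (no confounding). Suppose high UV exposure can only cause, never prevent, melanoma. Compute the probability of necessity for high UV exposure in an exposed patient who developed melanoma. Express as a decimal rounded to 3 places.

PN ≈ 0.251

Let p₁ = 0.0411, p₀ = 0.0308.
Under exogeneity and monotonicity, PN = (p₁ − p₀) / p₁.
PN = (0.0411 − 0.0308) / 0.0411 = 0.0103 / 0.0411 ≈ 0.2506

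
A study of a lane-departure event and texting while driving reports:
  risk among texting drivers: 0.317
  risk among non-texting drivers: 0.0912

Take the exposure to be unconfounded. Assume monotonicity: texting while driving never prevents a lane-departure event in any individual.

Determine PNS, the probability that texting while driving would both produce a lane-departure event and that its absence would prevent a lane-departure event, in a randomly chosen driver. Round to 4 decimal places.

Let p₁ = 0.317, p₀ = 0.0912.
Under exogeneity and monotonicity, PNS = p₁ − p₀.
PNS = 0.317 − 0.0912 = 0.2258

PNS ≈ 0.2258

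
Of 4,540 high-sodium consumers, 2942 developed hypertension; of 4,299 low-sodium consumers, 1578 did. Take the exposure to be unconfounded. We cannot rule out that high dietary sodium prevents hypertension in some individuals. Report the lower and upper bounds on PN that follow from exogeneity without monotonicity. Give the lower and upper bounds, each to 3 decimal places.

0.434 ≤ PN ≤ 0.977

p₁ = P(outcome | exposed) = 2942/4540 = 0.64802
p₀ = P(outcome | unexposed) = 1578/4299 = 0.36706
Under exogeneity alone the bounds on PN are max{0,(p₁−p₀)/p₁} ≤ PN ≤ min{1,(1−p₀)/p₁}.
  lower = (p₁ − p₀)/p₁ = 0.28096 / 0.64802 ≈ 0.4336
  upper = min{1, (1 − p₀)/p₁} = 0.63294 / 0.64802 ≈ 0.9767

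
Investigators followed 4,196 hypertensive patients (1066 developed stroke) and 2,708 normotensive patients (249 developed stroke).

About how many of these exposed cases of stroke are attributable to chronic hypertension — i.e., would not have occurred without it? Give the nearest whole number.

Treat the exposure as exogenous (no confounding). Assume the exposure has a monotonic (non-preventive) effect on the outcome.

p₁ = P(outcome | exposed) = 1066/4196 = 0.25405
p₀ = P(outcome | unexposed) = 249/2708 = 0.09195
PN = (p₁ − p₀)/p₁ = (0.25405 − 0.09195) / 0.25405 ≈ 0.63807.
Attributable cases ≈ PN × (exposed cases) = 0.63807 × 1066 ≈ 680.18.

about 680 cases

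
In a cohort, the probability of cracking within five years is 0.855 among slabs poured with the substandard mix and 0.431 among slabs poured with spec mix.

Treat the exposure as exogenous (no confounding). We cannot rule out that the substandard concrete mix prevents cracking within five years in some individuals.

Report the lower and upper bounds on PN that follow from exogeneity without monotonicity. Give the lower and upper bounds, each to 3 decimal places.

0.496 ≤ PN ≤ 0.665

Let p₁ = 0.855, p₀ = 0.431.
Under exogeneity alone the bounds on PN are max{0,(p₁−p₀)/p₁} ≤ PN ≤ min{1,(1−p₀)/p₁}.
  lower = (p₁ − p₀)/p₁ = 0.424 / 0.855 ≈ 0.4959
  upper = min{1, (1 − p₀)/p₁} = 0.569 / 0.855 ≈ 0.6655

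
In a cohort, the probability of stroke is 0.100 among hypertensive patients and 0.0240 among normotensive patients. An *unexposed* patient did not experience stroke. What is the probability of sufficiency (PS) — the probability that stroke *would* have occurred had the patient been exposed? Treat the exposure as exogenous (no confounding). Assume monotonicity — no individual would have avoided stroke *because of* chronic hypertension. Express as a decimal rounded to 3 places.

Let p₁ = 0.1, p₀ = 0.024.
Under exogeneity and monotonicity, PS = (p₁ − p₀) / (1 − p₀).
PS = (0.1 − 0.024) / (1 − 0.024) = 0.076 / 0.976 ≈ 0.0779

PS ≈ 0.078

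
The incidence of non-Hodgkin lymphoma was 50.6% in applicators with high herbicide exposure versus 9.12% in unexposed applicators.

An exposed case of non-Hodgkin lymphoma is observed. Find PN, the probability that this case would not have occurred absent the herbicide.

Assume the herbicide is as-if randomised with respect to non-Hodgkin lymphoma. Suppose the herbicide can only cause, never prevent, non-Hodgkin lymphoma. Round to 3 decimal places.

p₁ = 0.506, p₀ = 0.0912.
Under exogeneity and monotonicity, PN = (p₁ − p₀) / p₁.
PN = (0.506 − 0.0912) / 0.506 = 0.4148 / 0.506 ≈ 0.8198

PN ≈ 0.820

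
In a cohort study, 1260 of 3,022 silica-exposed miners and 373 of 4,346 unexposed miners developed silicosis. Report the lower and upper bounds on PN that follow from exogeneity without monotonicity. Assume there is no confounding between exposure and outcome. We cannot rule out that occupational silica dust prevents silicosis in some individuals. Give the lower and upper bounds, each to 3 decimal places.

0.794 ≤ PN ≤ 1.000

p₁ = P(outcome | exposed) = 1260/3022 = 0.41694
p₀ = P(outcome | unexposed) = 373/4346 = 0.085826
Under exogeneity alone the bounds on PN are max{0,(p₁−p₀)/p₁} ≤ PN ≤ min{1,(1−p₀)/p₁}.
  lower = (p₁ − p₀)/p₁ = 0.33112 / 0.41694 ≈ 0.7942
  upper = min{1, (1 − p₀)/p₁} = 0.91417 / 0.41694 ≈ 2.1926 → capped at 1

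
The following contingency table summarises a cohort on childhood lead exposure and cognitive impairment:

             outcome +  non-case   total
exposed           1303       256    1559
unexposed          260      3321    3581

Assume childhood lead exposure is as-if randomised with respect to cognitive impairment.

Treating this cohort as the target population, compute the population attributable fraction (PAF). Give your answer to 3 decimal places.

PAF ≈ 0.761

p₁ = P(outcome | exposed) = 1303/1559 = 0.83579
p₀ = P(outcome | unexposed) = 260/3581 = 0.072605
Exposure prevalence π = 1559/5140 = 0.30331; overall risk P(Y=1) = 0.30409.
Under exogeneity, PAF = [P(Y=1) − p₀]/P(Y=1).
PAF = (0.30409 − 0.072605) / 0.30409 ≈ 0.7612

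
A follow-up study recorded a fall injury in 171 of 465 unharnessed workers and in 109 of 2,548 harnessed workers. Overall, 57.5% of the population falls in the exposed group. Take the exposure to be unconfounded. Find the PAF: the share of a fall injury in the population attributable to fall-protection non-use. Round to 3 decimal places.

PAF ≈ 0.814

p₁ = P(outcome | exposed) = 171/465 = 0.36774
p₀ = P(outcome | unexposed) = 109/2548 = 0.042779
Overall risk P(Y=1) = π·p₁ + (1−π)·p₀ = 0.575×0.36774 + 0.425×0.042779 = 0.22963.
Under exogeneity, PAF = [P(Y=1) − p₀] / P(Y=1).
PAF = (0.22963 − 0.042779) / 0.22963 ≈ 0.8137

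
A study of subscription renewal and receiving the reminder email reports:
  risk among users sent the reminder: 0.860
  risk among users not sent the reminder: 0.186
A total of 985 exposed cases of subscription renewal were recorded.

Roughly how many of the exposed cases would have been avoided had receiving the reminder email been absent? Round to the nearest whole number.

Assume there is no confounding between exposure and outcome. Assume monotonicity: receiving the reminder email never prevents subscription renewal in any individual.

about 772 cases

Let p₁ = 0.86, p₀ = 0.186.
PN = (p₁ − p₀)/p₁ = (0.86 − 0.186) / 0.86 ≈ 0.78372.
Attributable cases ≈ PN × (exposed cases) = 0.78372 × 985 ≈ 771.97.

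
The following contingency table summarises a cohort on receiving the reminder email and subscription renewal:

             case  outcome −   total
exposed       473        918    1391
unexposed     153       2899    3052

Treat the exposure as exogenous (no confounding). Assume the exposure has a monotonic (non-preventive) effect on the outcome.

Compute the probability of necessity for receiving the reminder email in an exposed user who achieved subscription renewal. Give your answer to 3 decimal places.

PN ≈ 0.853

p₁ = P(outcome | exposed) = 473/1391 = 0.34004
p₀ = P(outcome | unexposed) = 153/3052 = 0.050131
Under exogeneity and monotonicity, PN = (p₁ − p₀)/p₁.
PN = (0.34004 − 0.050131) / 0.34004 ≈ 0.8526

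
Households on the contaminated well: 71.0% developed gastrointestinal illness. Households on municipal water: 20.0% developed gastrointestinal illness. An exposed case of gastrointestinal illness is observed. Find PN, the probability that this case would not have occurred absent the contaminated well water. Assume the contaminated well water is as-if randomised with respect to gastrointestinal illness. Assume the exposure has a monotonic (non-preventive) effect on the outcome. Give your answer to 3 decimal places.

p₁ = 0.71, p₀ = 0.2.
Under exogeneity and monotonicity, PN = (p₁ − p₀) / p₁.
PN = (0.71 − 0.2) / 0.71 = 0.51 / 0.71 ≈ 0.7183

PN ≈ 0.718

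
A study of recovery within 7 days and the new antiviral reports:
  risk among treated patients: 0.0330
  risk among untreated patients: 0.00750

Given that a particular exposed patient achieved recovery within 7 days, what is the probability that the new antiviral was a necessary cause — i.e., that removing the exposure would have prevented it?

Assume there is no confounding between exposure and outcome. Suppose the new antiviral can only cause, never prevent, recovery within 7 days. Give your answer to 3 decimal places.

Let p₁ = 0.033, p₀ = 0.0075.
Under exogeneity and monotonicity, PN = (p₁ − p₀) / p₁.
PN = (0.033 − 0.0075) / 0.033 = 0.0255 / 0.033 ≈ 0.7727

PN ≈ 0.773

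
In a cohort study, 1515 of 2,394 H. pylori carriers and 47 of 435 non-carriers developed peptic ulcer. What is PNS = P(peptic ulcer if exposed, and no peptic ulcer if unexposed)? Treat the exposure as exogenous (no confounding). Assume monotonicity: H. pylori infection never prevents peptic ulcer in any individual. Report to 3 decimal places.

PNS ≈ 0.525

p₁ = P(outcome | exposed) = 1515/2394 = 0.63283
p₀ = P(outcome | unexposed) = 47/435 = 0.10805
Under exogeneity and monotonicity, PNS = p₁ − p₀.
PNS = 0.63283 − 0.10805 = 0.52479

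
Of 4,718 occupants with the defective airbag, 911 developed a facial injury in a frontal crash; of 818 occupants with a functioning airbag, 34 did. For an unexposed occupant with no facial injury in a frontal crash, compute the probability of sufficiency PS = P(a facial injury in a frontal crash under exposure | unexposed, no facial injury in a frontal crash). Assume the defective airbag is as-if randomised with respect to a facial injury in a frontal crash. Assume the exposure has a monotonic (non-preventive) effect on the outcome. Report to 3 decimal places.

p₁ = P(outcome | exposed) = 911/4718 = 0.19309
p₀ = P(outcome | unexposed) = 34/818 = 0.041565
Under exogeneity and monotonicity, PS = (p₁ − p₀) / (1 − p₀).
PS = (0.19309 − 0.041565) / (1 − 0.041565) = 0.15153 / 0.95844 ≈ 0.1581

PS ≈ 0.158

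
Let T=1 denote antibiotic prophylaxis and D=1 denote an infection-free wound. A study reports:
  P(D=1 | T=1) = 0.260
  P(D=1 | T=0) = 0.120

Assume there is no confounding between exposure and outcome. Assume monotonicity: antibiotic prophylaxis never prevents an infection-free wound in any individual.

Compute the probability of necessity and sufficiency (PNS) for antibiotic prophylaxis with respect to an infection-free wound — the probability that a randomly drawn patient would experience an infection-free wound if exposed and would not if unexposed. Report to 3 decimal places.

Let p₁ = 0.26, p₀ = 0.12.
Under exogeneity and monotonicity, PNS = p₁ − p₀.
PNS = 0.26 − 0.12 = 0.14

PNS ≈ 0.140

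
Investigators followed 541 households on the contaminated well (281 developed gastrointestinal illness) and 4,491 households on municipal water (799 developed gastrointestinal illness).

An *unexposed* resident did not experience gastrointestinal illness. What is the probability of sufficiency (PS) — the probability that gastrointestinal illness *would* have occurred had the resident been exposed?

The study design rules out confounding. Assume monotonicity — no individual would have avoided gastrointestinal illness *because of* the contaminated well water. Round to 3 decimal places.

p₁ = P(outcome | exposed) = 281/541 = 0.51941
p₀ = P(outcome | unexposed) = 799/4491 = 0.17791
Under exogeneity and monotonicity, PS = (p₁ − p₀) / (1 − p₀).
PS = (0.51941 − 0.17791) / (1 − 0.17791) = 0.3415 / 0.82209 ≈ 0.4154

PS ≈ 0.415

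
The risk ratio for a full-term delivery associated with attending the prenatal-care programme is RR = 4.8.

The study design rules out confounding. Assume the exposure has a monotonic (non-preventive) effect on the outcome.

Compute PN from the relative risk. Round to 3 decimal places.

PN ≈ 0.792

Under exogeneity and monotonicity, PN = (RR − 1) / RR = 1 − 1/RR.
PN = (4.8 − 1) / 4.8 = 3.8 / 4.8 ≈ 0.7917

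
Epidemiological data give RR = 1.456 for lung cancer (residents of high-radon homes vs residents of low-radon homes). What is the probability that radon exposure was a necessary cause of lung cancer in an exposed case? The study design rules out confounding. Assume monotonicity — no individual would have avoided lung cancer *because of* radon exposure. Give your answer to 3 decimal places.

PN ≈ 0.313

Under exogeneity and monotonicity, PN = (RR − 1) / RR = 1 − 1/RR.
PN = (1.456 − 1) / 1.456 = 0.456 / 1.456 ≈ 0.3132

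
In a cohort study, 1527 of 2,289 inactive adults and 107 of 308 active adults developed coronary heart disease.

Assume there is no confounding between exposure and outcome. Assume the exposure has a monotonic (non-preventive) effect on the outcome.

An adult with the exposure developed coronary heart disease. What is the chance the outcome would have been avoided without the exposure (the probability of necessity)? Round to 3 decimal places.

PN ≈ 0.479

p₁ = P(outcome | exposed) = 1527/2289 = 0.6671
p₀ = P(outcome | unexposed) = 107/308 = 0.3474
Under exogeneity and monotonicity, PN = (p₁ − p₀) / p₁.
PN = (0.6671 − 0.3474) / 0.6671 = 0.3197 / 0.6671 ≈ 0.4792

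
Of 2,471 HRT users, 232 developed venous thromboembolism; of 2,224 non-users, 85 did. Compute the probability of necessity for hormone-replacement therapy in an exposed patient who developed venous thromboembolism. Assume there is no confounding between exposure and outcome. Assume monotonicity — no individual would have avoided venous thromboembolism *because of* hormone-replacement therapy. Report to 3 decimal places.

PN ≈ 0.593

p₁ = P(outcome | exposed) = 232/2471 = 0.093889
p₀ = P(outcome | unexposed) = 85/2224 = 0.038219
Under exogeneity and monotonicity, PN = (p₁ − p₀) / p₁.
PN = (0.093889 − 0.038219) / 0.093889 = 0.05567 / 0.093889 ≈ 0.5929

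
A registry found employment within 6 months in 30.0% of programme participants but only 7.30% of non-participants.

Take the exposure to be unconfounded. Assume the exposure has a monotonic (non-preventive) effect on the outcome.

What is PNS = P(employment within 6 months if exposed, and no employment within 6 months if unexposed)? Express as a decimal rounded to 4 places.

p₁ = 0.3, p₀ = 0.073.
Under exogeneity and monotonicity, PNS = p₁ − p₀.
PNS = 0.3 − 0.073 = 0.227

PNS ≈ 0.2270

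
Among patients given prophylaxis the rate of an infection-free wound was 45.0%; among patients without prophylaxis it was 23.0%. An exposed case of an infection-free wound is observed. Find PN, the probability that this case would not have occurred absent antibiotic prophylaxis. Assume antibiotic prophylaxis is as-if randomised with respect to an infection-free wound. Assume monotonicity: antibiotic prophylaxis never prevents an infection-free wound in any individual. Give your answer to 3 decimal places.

PN ≈ 0.489

p₁ = 0.45, p₀ = 0.23.
Under exogeneity and monotonicity, PN = (p₁ − p₀) / p₁.
PN = (0.45 − 0.23) / 0.45 = 0.22 / 0.45 ≈ 0.4889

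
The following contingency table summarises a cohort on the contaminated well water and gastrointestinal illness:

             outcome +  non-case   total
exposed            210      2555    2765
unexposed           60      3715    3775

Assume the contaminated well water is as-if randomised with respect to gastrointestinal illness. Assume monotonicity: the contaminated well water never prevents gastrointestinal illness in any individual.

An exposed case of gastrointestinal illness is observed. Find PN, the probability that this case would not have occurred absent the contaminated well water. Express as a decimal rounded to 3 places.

p₁ = P(outcome | exposed) = 210/2765 = 0.075949
p₀ = P(outcome | unexposed) = 60/3775 = 0.015894
Under exogeneity and monotonicity, PN = (p₁ − p₀)/p₁.
PN = (0.075949 − 0.015894) / 0.075949 ≈ 0.7907

PN ≈ 0.791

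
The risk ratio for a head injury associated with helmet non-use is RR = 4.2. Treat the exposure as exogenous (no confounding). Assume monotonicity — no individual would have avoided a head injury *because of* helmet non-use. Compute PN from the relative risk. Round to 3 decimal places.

Under exogeneity and monotonicity, PN = (RR − 1) / RR = 1 − 1/RR.
PN = (4.2 − 1) / 4.2 = 3.2 / 4.2 ≈ 0.7619

PN ≈ 0.762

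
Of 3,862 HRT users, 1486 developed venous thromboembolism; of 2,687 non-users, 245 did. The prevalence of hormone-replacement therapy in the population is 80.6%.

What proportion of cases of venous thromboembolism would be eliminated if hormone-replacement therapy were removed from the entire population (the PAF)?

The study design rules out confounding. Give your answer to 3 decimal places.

p₁ = P(outcome | exposed) = 1486/3862 = 0.38477
p₀ = P(outcome | unexposed) = 245/2687 = 0.09118
Overall risk P(Y=1) = π·p₁ + (1−π)·p₀ = 0.806×0.38477 + 0.194×0.09118 = 0.32782.
Under exogeneity, PAF = [P(Y=1) − p₀] / P(Y=1).
PAF = (0.32782 − 0.09118) / 0.32782 ≈ 0.7219

PAF ≈ 0.722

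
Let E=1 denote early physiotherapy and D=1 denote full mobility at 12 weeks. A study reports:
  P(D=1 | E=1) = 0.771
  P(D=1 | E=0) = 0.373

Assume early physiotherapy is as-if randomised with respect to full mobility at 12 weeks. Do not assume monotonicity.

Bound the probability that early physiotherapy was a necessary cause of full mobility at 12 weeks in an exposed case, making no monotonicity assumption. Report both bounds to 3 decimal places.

0.516 ≤ PN ≤ 0.813

Let p₁ = 0.771, p₀ = 0.373.
Under exogeneity alone the bounds on PN are max{0,(p₁−p₀)/p₁} ≤ PN ≤ min{1,(1−p₀)/p₁}.
  lower = (p₁ − p₀)/p₁ = 0.398 / 0.771 ≈ 0.5162
  upper = min{1, (1 − p₀)/p₁} = 0.627 / 0.771 ≈ 0.8132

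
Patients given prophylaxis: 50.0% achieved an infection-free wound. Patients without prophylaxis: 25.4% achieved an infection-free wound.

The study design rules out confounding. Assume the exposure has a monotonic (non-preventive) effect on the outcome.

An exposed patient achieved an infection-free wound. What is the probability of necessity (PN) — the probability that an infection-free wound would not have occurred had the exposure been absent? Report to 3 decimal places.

PN ≈ 0.492

p₁ = 0.5, p₀ = 0.254.
Under exogeneity and monotonicity, PN = (p₁ − p₀) / p₁.
PN = (0.5 − 0.254) / 0.5 = 0.246 / 0.5 ≈ 0.4920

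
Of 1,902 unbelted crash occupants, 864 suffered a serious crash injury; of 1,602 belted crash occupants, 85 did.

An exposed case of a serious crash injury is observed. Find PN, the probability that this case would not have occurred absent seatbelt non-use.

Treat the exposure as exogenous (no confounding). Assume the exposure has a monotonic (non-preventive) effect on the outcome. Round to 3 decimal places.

PN ≈ 0.883

p₁ = P(outcome | exposed) = 864/1902 = 0.45426
p₀ = P(outcome | unexposed) = 85/1602 = 0.053059
Under exogeneity and monotonicity, PN = (p₁ − p₀) / p₁.
PN = (0.45426 − 0.053059) / 0.45426 = 0.4012 / 0.45426 ≈ 0.8832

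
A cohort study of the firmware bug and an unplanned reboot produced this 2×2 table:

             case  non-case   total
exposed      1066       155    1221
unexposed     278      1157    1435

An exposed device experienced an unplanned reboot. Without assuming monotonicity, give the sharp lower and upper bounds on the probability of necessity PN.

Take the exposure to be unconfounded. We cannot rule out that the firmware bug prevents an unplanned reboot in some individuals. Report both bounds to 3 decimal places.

p₁ = P(outcome | exposed) = 1066/1221 = 0.87305
p₀ = P(outcome | unexposed) = 278/1435 = 0.19373
Under exogeneity alone the bounds on PN are max{0,(p₁−p₀)/p₁} ≤ PN ≤ min{1,(1−p₀)/p₁}.
  lower = (p₁ − p₀)/p₁ = 0.67933 / 0.87305 ≈ 0.7781
  upper = min{1, (1 − p₀)/p₁} = 0.80627 / 0.87305 ≈ 0.9235

0.778 ≤ PN ≤ 0.924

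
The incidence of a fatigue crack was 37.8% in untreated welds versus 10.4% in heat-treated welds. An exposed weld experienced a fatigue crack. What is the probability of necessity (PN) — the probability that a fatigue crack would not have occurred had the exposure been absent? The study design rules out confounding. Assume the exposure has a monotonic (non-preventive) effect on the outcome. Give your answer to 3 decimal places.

PN ≈ 0.725

p₁ = 0.378, p₀ = 0.104.
Under exogeneity and monotonicity, PN = (p₁ − p₀) / p₁.
PN = (0.378 − 0.104) / 0.378 = 0.274 / 0.378 ≈ 0.7249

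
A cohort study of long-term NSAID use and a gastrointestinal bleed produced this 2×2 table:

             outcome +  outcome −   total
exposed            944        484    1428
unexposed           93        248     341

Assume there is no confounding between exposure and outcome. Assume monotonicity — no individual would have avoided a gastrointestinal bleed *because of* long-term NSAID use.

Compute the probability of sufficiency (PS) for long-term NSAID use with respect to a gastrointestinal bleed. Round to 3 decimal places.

PS ≈ 0.534

p₁ = P(outcome | exposed) = 944/1428 = 0.66106
p₀ = P(outcome | unexposed) = 93/341 = 0.27273
Under exogeneity and monotonicity, PS = (p₁ − p₀) / (1 − p₀).
PS = (0.66106 − 0.27273) / (1 − 0.27273) = 0.38834 / 0.72727 ≈ 0.5340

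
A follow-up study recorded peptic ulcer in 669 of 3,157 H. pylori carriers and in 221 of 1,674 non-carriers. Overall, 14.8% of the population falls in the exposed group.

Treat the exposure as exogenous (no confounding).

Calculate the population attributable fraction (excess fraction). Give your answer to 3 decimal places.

p₁ = P(outcome | exposed) = 669/3157 = 0.21191
p₀ = P(outcome | unexposed) = 221/1674 = 0.13202
Overall risk P(Y=1) = π·p₁ + (1−π)·p₀ = 0.148×0.21191 + 0.852×0.13202 = 0.14384.
Under exogeneity, PAF = [P(Y=1) − p₀] / P(Y=1).
PAF = (0.14384 − 0.13202) / 0.14384 ≈ 0.0822

PAF ≈ 0.082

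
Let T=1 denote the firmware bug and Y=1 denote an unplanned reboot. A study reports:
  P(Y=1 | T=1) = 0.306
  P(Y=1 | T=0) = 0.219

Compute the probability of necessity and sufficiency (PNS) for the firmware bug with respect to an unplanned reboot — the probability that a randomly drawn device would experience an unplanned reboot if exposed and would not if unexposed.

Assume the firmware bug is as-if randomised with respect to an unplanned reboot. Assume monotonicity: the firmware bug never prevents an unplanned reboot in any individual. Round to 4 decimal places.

Let p₁ = 0.306, p₀ = 0.219.
Under exogeneity and monotonicity, PNS = p₁ − p₀.
PNS = 0.306 − 0.219 = 0.087

PNS ≈ 0.0870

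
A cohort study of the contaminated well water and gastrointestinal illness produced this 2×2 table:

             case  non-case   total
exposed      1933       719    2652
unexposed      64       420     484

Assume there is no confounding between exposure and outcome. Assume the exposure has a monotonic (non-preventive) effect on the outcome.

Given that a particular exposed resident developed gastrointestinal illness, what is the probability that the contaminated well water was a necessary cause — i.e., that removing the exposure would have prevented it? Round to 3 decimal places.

p₁ = P(outcome | exposed) = 1933/2652 = 0.72888
p₀ = P(outcome | unexposed) = 64/484 = 0.13223
Under exogeneity and monotonicity, PN = (p₁ − p₀) / p₁.
PN = (0.72888 − 0.13223) / 0.72888 = 0.59665 / 0.72888 ≈ 0.8186

PN ≈ 0.819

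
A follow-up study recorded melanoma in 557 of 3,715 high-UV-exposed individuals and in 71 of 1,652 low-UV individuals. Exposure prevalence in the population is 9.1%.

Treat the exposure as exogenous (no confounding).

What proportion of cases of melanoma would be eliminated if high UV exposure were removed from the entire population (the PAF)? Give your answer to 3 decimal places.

PAF ≈ 0.185

p₁ = P(outcome | exposed) = 557/3715 = 0.14993
p₀ = P(outcome | unexposed) = 71/1652 = 0.042978
Overall risk P(Y=1) = π·p₁ + (1−π)·p₀ = 0.091×0.14993 + 0.909×0.042978 = 0.052711.
Under exogeneity, PAF = [P(Y=1) − p₀] / P(Y=1).
PAF = (0.052711 − 0.042978) / 0.052711 ≈ 0.1846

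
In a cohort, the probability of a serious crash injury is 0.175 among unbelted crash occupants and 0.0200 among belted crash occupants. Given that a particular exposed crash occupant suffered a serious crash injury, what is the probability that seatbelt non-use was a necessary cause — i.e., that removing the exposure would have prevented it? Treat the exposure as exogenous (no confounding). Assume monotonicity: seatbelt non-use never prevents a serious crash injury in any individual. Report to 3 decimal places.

PN ≈ 0.886

Let p₁ = 0.175, p₀ = 0.02.
Under exogeneity and monotonicity, PN = (p₁ − p₀) / p₁.
PN = (0.175 − 0.02) / 0.175 = 0.155 / 0.175 ≈ 0.8857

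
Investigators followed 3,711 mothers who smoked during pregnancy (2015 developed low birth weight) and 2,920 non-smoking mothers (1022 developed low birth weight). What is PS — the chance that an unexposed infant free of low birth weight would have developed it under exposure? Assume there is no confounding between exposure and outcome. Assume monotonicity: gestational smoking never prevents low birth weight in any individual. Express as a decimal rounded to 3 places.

PS ≈ 0.297

p₁ = P(outcome | exposed) = 2015/3711 = 0.54298
p₀ = P(outcome | unexposed) = 1022/2920 = 0.35
Under exogeneity and monotonicity, PS = (p₁ − p₀) / (1 − p₀).
PS = (0.54298 − 0.35) / (1 − 0.35) = 0.19298 / 0.65 ≈ 0.2969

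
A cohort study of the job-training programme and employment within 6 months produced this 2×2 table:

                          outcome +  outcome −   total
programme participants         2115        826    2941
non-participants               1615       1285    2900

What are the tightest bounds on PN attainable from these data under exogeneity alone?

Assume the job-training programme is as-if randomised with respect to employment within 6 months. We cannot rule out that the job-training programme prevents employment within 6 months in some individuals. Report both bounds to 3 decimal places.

0.226 ≤ PN ≤ 0.616

p₁ = P(outcome | exposed) = 2115/2941 = 0.71914
p₀ = P(outcome | unexposed) = 1615/2900 = 0.5569
Under exogeneity alone the bounds on PN are max{0,(p₁−p₀)/p₁} ≤ PN ≤ min{1,(1−p₀)/p₁}.
  lower = (p₁ − p₀)/p₁ = 0.16225 / 0.71914 ≈ 0.2256
  upper = min{1, (1 − p₀)/p₁} = 0.4431 / 0.71914 ≈ 0.6162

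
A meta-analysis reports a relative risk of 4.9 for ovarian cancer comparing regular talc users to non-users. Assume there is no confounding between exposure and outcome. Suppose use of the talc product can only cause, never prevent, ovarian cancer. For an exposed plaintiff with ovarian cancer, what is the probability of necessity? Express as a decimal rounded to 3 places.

PN ≈ 0.796

Under exogeneity and monotonicity, PN = (RR − 1) / RR = 1 − 1/RR.
PN = (4.9 − 1) / 4.9 = 3.9 / 4.9 ≈ 0.7959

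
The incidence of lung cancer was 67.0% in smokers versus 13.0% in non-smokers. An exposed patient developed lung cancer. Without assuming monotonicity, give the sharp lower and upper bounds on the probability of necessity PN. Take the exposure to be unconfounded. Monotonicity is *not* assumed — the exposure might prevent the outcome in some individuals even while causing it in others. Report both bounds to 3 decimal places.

0.806 ≤ PN ≤ 1.000

p₁ = 0.67, p₀ = 0.13.
Under exogeneity alone the bounds on PN are max{0,(p₁−p₀)/p₁} ≤ PN ≤ min{1,(1−p₀)/p₁}.
  lower = (p₁ − p₀)/p₁ = 0.54 / 0.67 ≈ 0.8060
  upper = min{1, (1 − p₀)/p₁} = 0.87 / 0.67 ≈ 1.2985 → capped at 1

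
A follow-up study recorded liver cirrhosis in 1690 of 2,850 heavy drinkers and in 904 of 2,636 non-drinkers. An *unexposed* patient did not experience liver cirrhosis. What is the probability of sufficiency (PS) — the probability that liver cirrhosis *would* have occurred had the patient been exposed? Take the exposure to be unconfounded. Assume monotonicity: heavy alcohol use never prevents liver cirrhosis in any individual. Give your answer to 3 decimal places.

PS ≈ 0.381

p₁ = P(outcome | exposed) = 1690/2850 = 0.59298
p₀ = P(outcome | unexposed) = 904/2636 = 0.34294
Under exogeneity and monotonicity, PS = (p₁ − p₀) / (1 − p₀).
PS = (0.59298 − 0.34294) / (1 − 0.34294) = 0.25004 / 0.65706 ≈ 0.3805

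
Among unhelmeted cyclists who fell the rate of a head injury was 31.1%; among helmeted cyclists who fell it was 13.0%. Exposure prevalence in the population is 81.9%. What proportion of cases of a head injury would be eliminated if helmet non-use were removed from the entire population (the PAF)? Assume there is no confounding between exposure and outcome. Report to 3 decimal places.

PAF ≈ 0.533

p₁ = 0.311, p₀ = 0.13.
Overall risk P(Y=1) = π·p₁ + (1−π)·p₀ = 0.819×0.311 + 0.181×0.13 = 0.27824.
Under exogeneity, PAF = [P(Y=1) − p₀] / P(Y=1).
PAF = (0.27824 − 0.13) / 0.27824 ≈ 0.5328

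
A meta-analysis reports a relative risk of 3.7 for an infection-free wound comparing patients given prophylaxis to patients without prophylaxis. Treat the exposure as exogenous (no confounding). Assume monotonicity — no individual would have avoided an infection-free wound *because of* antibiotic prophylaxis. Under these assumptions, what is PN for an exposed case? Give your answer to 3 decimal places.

Under exogeneity and monotonicity, PN = (RR − 1) / RR = 1 − 1/RR.
PN = (3.7 − 1) / 3.7 = 2.7 / 3.7 ≈ 0.7297

PN ≈ 0.730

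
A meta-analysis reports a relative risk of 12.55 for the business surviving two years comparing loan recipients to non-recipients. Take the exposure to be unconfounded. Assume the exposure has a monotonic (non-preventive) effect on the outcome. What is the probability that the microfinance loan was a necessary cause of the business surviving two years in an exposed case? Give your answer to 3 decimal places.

Under exogeneity and monotonicity, PN = (RR − 1) / RR = 1 − 1/RR.
PN = (12.55 − 1) / 12.55 = 11.55 / 12.55 ≈ 0.9203

PN ≈ 0.920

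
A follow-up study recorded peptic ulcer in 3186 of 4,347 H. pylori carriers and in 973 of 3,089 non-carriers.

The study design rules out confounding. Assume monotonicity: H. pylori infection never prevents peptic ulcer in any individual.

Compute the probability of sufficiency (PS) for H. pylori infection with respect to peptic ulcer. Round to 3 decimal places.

p₁ = P(outcome | exposed) = 3186/4347 = 0.73292
p₀ = P(outcome | unexposed) = 973/3089 = 0.31499
Under exogeneity and monotonicity, PS = (p₁ − p₀) / (1 − p₀).
PS = (0.73292 − 0.31499) / (1 − 0.31499) = 0.41793 / 0.68501 ≈ 0.6101

PS ≈ 0.610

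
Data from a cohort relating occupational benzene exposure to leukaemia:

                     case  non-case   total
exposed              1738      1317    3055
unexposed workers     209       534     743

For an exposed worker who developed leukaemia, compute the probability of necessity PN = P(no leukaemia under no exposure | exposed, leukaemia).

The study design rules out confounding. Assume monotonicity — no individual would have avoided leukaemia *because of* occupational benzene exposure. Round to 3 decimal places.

p₁ = P(outcome | exposed) = 1738/3055 = 0.5689
p₀ = P(outcome | unexposed) = 209/743 = 0.28129
Under exogeneity and monotonicity, PN = (p₁ − p₀) / p₁.
PN = (0.5689 − 0.28129) / 0.5689 = 0.28761 / 0.5689 ≈ 0.5056

PN ≈ 0.506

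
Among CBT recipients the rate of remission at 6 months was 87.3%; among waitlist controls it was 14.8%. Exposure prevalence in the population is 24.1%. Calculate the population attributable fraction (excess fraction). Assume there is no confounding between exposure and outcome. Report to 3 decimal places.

PAF ≈ 0.541

p₁ = 0.873, p₀ = 0.148.
Overall risk P(Y=1) = π·p₁ + (1−π)·p₀ = 0.241×0.873 + 0.759×0.148 = 0.32273.
Under exogeneity, PAF = [P(Y=1) − p₀] / P(Y=1).
PAF = (0.32273 − 0.148) / 0.32273 ≈ 0.5414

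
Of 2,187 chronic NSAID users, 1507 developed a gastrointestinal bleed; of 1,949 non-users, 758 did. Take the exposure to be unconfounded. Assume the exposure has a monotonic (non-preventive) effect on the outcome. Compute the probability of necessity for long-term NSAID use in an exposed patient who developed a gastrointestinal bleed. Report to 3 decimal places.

p₁ = P(outcome | exposed) = 1507/2187 = 0.68907
p₀ = P(outcome | unexposed) = 758/1949 = 0.38892
Under exogeneity and monotonicity, PN = (p₁ − p₀) / p₁.
PN = (0.68907 − 0.38892) / 0.68907 = 0.30015 / 0.68907 ≈ 0.4356

PN ≈ 0.436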